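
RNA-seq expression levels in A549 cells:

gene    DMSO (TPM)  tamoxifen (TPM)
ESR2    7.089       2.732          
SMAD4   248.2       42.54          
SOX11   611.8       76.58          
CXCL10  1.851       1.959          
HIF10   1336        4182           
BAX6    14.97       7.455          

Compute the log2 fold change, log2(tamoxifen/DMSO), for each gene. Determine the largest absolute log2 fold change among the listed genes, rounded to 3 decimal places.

2.998

log2(2.732/7.089) = -1.376  (ESR2)
log2(42.54/248.2) = -2.545  (SMAD4)
log2(76.58/611.8) = -2.998  (SOX11)
log2(1.959/1.851) = 0.082  (CXCL10)
log2(4182/1336) = 1.646  (HIF10)
log2(7.455/14.97) = -1.006  (BAX6)
The largest magnitude belongs to SOX11.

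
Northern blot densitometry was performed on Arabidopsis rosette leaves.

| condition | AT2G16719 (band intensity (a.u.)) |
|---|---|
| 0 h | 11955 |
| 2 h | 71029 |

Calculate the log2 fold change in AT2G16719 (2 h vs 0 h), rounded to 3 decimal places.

2.571

Fold change = 71029 / 11955 = 5.9414
log2(5.9414) = 2.5708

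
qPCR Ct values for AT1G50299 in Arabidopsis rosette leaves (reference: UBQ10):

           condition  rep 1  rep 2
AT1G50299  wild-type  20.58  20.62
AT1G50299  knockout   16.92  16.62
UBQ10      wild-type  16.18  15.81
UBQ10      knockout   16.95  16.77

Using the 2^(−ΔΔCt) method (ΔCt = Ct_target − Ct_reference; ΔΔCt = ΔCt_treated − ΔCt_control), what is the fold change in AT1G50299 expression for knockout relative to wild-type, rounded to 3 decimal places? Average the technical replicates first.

Mean Ct: AT1G50299 wild-type 20.600; AT1G50299 knockout 16.770; UBQ10 wild-type 15.995; UBQ10 knockout 16.860
ΔCt(wild-type) = 20.600 − 15.995 = 4.605
ΔCt(knockout) = 16.770 − 16.860 = -0.090
ΔΔCt = -0.090 − 4.605 = -4.695
Fold change = 2^(−(-4.695)) = 2^4.695 = 25.9022

25.902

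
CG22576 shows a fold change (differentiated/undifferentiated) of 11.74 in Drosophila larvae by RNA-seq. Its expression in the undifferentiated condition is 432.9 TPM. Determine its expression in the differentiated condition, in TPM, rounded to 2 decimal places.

differentiated expression = 432.9 × 11.74 = 5082.25

5082.25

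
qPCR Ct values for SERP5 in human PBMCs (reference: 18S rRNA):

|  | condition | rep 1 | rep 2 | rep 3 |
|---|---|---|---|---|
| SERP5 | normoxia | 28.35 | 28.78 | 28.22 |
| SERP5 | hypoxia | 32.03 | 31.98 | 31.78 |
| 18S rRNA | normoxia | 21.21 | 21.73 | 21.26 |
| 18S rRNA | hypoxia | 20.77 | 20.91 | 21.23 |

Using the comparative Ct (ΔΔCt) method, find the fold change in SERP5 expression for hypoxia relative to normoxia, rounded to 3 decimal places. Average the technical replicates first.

Mean Ct: SERP5 normoxia 28.450; SERP5 hypoxia 31.930; 18S rRNA normoxia 21.400; 18S rRNA hypoxia 20.970
ΔCt(normoxia) = 28.450 − 21.400 = 7.050
ΔCt(hypoxia) = 31.930 − 20.970 = 10.960
ΔΔCt = 10.960 − 7.050 = 3.910
Fold change = 2^(−3.910) = 0.0665

0.067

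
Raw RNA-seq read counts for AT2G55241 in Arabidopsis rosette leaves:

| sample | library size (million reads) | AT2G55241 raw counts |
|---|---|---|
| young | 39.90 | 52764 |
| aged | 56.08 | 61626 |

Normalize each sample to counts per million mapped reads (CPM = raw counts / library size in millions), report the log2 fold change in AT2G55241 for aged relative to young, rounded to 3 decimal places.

-0.267

CPM(young) = 52764 / 39.90 = 1322.4060
CPM(aged) = 61626 / 56.08 = 1098.8944
Fold change = 1098.8944 / 1322.4060 = 0.83098
log2(0.83098) = -0.2671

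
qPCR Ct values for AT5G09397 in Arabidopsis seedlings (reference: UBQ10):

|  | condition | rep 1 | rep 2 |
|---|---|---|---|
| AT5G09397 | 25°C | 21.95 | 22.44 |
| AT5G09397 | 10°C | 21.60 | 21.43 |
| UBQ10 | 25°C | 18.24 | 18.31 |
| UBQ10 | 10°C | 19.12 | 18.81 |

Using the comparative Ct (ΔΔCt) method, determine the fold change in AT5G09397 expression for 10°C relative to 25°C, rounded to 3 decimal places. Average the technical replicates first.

2.585

Mean Ct: AT5G09397 25°C 22.195; AT5G09397 10°C 21.515; UBQ10 25°C 18.275; UBQ10 10°C 18.965
ΔCt(25°C) = 22.195 − 18.275 = 3.920
ΔCt(10°C) = 21.515 − 18.965 = 2.550
ΔΔCt = 2.550 − 3.920 = -1.370
Fold change = 2^(−(-1.370)) = 2^1.370 = 2.5847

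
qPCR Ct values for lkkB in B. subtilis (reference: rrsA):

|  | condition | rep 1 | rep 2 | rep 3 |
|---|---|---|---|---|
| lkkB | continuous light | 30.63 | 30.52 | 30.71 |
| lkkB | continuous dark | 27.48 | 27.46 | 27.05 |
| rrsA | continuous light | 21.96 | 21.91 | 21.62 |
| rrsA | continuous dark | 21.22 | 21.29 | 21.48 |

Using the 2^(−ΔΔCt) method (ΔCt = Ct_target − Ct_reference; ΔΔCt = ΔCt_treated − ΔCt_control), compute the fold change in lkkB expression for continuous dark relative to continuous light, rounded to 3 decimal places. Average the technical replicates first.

Mean Ct: lkkB continuous light 30.620; lkkB continuous dark 27.330; rrsA continuous light 21.830; rrsA continuous dark 21.330
ΔCt(continuous light) = 30.620 − 21.830 = 8.790
ΔCt(continuous dark) = 27.330 − 21.330 = 6.000
ΔΔCt = 6.000 − 8.790 = -2.790
Fold change = 2^(−(-2.790)) = 2^2.790 = 6.9163

6.916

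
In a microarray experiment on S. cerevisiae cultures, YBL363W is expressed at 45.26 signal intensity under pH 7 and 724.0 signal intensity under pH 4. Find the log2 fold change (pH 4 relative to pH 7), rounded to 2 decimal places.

Fold change = 724.0 / 45.26 = 15.9965
log2(15.9965) = 4.000

4.00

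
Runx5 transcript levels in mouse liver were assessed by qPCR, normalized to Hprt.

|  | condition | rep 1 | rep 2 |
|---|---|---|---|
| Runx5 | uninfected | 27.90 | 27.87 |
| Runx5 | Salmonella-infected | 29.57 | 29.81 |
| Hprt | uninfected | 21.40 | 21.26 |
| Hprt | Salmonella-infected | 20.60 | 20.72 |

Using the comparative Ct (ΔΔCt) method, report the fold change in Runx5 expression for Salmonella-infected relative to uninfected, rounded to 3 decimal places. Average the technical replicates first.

Mean Ct: Runx5 uninfected 27.885; Runx5 Salmonella-infected 29.690; Hprt uninfected 21.330; Hprt Salmonella-infected 20.660
ΔCt(uninfected) = 27.885 − 21.330 = 6.555
ΔCt(Salmonella-infected) = 29.690 − 20.660 = 9.030
ΔΔCt = 9.030 − 6.555 = 2.475
Fold change = 2^(−2.475) = 0.1799

0.180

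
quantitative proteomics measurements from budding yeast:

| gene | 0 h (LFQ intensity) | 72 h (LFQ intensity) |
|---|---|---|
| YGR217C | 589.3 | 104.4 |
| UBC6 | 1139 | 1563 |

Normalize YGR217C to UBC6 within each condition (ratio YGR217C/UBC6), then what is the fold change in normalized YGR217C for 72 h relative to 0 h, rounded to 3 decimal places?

YGR217C/UBC6 (0 h) = 589.3 / 1139 = 0.51738
YGR217C/UBC6 (72 h) = 104.4 / 1563 = 0.066795
Fold change = 0.066795 / 0.51738 = 0.1291

0.129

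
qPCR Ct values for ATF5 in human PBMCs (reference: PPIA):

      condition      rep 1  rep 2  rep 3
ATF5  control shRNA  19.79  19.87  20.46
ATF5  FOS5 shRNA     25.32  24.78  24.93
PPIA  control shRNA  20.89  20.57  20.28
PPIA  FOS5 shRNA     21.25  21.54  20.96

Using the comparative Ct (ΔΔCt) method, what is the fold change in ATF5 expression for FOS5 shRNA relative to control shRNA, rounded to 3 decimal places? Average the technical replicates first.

0.051

Mean Ct: ATF5 control shRNA 20.040; ATF5 FOS5 shRNA 25.010; PPIA control shRNA 20.580; PPIA FOS5 shRNA 21.250
ΔCt(control shRNA) = 20.040 − 20.580 = -0.540
ΔCt(FOS5 shRNA) = 25.010 − 21.250 = 3.760
ΔΔCt = 3.760 − (-0.540) = 4.300
Fold change = 2^(−4.300) = 0.0508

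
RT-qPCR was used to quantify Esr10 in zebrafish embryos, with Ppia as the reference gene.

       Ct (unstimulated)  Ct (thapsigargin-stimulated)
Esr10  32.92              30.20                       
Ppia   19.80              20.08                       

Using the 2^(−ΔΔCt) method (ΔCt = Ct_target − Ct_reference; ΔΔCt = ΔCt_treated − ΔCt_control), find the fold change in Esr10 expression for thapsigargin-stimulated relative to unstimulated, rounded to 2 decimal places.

8.00

ΔCt(unstimulated) = 32.920 − 19.800 = 13.120
ΔCt(thapsigargin-stimulated) = 30.200 − 20.080 = 10.120
ΔΔCt = 10.120 − 13.120 = -3.000
Fold change = 2^(−(-3.000)) = 2^3.000 = 8.000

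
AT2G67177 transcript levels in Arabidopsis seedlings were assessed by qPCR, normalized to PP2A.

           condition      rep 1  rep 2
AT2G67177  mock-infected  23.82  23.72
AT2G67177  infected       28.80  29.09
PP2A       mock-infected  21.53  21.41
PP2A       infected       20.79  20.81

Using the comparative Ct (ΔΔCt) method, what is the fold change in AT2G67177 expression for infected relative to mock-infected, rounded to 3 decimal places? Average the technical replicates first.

0.017

Mean Ct: AT2G67177 mock-infected 23.770; AT2G67177 infected 28.945; PP2A mock-infected 21.470; PP2A infected 20.800
ΔCt(mock-infected) = 23.770 − 21.470 = 2.300
ΔCt(infected) = 28.945 − 20.800 = 8.145
ΔΔCt = 8.145 − 2.300 = 5.845
Fold change = 2^(−5.845) = 0.0174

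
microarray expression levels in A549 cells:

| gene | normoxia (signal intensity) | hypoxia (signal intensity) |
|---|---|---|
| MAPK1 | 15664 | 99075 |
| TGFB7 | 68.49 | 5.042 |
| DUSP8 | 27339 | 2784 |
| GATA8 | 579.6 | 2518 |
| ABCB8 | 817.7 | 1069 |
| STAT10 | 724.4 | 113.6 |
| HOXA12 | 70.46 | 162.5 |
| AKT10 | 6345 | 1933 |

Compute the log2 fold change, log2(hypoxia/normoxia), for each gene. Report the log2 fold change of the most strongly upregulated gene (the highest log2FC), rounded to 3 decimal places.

log2(99075/15664) = 2.661  (MAPK1)
log2(5.042/68.49) = -3.764  (TGFB7)
log2(2784/27339) = -3.296  (DUSP8)
log2(2518/579.6) = 2.119  (GATA8)
log2(1069/817.7) = 0.387  (ABCB8)
log2(113.6/724.4) = -2.673  (STAT10)
log2(162.5/70.46) = 1.206  (HOXA12)
log2(1933/6345) = -1.715  (AKT10)
MAPK1 is most strongly upregulated.

2.661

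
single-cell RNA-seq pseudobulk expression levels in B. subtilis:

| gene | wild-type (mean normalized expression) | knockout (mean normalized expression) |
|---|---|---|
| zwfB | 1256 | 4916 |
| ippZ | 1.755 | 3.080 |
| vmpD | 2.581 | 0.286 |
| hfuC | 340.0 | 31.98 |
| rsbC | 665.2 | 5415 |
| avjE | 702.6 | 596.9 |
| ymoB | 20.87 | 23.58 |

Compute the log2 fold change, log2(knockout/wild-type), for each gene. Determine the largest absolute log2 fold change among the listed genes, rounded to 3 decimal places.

log2(4916/1256) = 1.969  (zwfB)
log2(3.080/1.755) = 0.811  (ippZ)
log2(0.286/2.581) = -3.174  (vmpD)
log2(31.98/340.0) = -3.410  (hfuC)
log2(5415/665.2) = 3.025  (rsbC)
log2(596.9/702.6) = -0.235  (avjE)
log2(23.58/20.87) = 0.176  (ymoB)
The largest magnitude belongs to hfuC.

3.410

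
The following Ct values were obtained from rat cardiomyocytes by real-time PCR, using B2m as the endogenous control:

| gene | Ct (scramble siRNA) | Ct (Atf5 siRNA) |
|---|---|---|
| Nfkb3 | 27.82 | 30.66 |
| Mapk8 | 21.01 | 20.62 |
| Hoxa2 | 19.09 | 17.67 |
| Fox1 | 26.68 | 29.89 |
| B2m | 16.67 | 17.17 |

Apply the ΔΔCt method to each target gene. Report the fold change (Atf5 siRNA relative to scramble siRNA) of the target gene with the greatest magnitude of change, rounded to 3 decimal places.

0.153

Nfkb3: ΔΔCt = (30.66−17.17) − (27.82−16.67) = 13.49 − 11.15 = 2.34; fold change = 2^-2.34 = 0.198
Mapk8: ΔΔCt = (20.62−17.17) − (21.01−16.67) = 3.45 − 4.34 = -0.89; fold change = 2^0.89 = 1.853
Hoxa2: ΔΔCt = (17.67−17.17) − (19.09−16.67) = 0.50 − 2.42 = -1.92; fold change = 2^1.92 = 3.784
Fox1: ΔΔCt = (29.89−17.17) − (26.68−16.67) = 12.72 − 10.01 = 2.71; fold change = 2^-2.71 = 0.153
Fox1 has the largest |ΔΔCt| = 2.71.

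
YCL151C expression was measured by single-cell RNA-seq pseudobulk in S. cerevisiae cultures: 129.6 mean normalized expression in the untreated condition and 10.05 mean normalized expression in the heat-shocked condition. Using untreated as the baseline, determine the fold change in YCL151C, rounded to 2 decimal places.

Fold change = 10.05 / 129.6 = 0.078
YCL151C is downregulated.

0.08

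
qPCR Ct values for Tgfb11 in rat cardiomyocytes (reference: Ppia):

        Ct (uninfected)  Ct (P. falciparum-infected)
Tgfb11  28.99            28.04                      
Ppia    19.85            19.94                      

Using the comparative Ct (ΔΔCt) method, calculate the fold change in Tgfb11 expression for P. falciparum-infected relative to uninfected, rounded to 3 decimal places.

2.056

ΔCt(uninfected) = 28.990 − 19.850 = 9.140
ΔCt(P. falciparum-infected) = 28.040 − 19.940 = 8.100
ΔΔCt = 8.100 − 9.140 = -1.040
Fold change = 2^(−(-1.040)) = 2^1.040 = 2.0562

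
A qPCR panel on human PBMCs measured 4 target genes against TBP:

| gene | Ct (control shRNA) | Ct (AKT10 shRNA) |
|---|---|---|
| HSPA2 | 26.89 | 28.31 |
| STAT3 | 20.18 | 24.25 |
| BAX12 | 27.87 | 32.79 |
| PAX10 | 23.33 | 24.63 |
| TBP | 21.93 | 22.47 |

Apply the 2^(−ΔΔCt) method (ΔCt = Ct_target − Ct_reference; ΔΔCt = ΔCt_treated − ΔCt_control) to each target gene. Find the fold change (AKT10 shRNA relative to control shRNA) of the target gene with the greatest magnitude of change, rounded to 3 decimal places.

0.048

HSPA2: ΔΔCt = (28.31−22.47) − (26.89−21.93) = 5.84 − 4.96 = 0.88; fold change = 2^-0.88 = 0.543
STAT3: ΔΔCt = (24.25−22.47) − (20.18−21.93) = 1.78 − (-1.75) = 3.53; fold change = 2^-3.53 = 0.087
BAX12: ΔΔCt = (32.79−22.47) − (27.87−21.93) = 10.32 − 5.94 = 4.38; fold change = 2^-4.38 = 0.048
PAX10: ΔΔCt = (24.63−22.47) − (23.33−21.93) = 2.16 − 1.40 = 0.76; fold change = 2^-0.76 = 0.590
BAX12 has the largest |ΔΔCt| = 4.38.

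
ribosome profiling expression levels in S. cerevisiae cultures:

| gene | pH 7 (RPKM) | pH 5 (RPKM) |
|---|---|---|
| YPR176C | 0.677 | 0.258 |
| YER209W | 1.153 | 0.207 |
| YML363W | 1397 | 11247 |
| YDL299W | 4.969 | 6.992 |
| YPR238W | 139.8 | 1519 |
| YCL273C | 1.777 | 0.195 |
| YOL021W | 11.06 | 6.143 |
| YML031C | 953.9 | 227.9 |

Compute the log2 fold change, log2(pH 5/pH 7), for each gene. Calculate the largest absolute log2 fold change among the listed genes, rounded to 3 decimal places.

3.442

log2(0.258/0.677) = -1.392  (YPR176C)
log2(0.207/1.153) = -2.478  (YER209W)
log2(11247/1397) = 3.009  (YML363W)
log2(6.992/4.969) = 0.493  (YDL299W)
log2(1519/139.8) = 3.442  (YPR238W)
log2(0.195/1.777) = -3.188  (YCL273C)
log2(6.143/11.06) = -0.848  (YOL021W)
log2(227.9/953.9) = -2.065  (YML031C)
The largest magnitude belongs to YPR238W.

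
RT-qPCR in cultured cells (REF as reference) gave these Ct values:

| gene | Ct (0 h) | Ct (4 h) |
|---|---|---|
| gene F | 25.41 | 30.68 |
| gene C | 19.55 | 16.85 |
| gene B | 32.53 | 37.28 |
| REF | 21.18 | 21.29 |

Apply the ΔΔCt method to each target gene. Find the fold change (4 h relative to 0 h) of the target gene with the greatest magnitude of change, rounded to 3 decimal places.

0.028

gene F: ΔΔCt = (30.68−21.29) − (25.41−21.18) = 9.39 − 4.23 = 5.16; fold change = 2^-5.16 = 0.028
gene C: ΔΔCt = (16.85−21.29) − (19.55−21.18) = -4.44 − (-1.63) = -2.81; fold change = 2^2.81 = 7.013
gene B: ΔΔCt = (37.28−21.29) − (32.53−21.18) = 15.99 − 11.35 = 4.64; fold change = 2^-4.64 = 0.040
gene F has the largest |ΔΔCt| = 5.16.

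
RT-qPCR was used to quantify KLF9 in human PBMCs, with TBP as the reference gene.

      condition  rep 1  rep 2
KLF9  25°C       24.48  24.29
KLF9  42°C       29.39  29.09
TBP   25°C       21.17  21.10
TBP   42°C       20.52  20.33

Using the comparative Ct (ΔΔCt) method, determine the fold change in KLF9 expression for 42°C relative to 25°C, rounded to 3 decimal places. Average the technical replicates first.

Mean Ct: KLF9 25°C 24.385; KLF9 42°C 29.240; TBP 25°C 21.135; TBP 42°C 20.425
ΔCt(25°C) = 24.385 − 21.135 = 3.250
ΔCt(42°C) = 29.240 − 20.425 = 8.815
ΔΔCt = 8.815 − 3.250 = 5.565
Fold change = 2^(−5.565) = 0.0211

0.021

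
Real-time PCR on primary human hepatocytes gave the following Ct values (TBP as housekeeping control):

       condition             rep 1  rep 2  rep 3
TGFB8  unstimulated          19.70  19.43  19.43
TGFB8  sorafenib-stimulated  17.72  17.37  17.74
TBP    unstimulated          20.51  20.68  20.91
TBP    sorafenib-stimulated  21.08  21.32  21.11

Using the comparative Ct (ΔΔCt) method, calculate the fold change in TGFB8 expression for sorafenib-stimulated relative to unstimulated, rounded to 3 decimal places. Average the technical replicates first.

Mean Ct: TGFB8 unstimulated 19.520; TGFB8 sorafenib-stimulated 17.610; TBP unstimulated 20.700; TBP sorafenib-stimulated 21.170
ΔCt(unstimulated) = 19.520 − 20.700 = -1.180
ΔCt(sorafenib-stimulated) = 17.610 − 21.170 = -3.560
ΔΔCt = -3.560 − (-1.180) = -2.380
Fold change = 2^(−(-2.380)) = 2^2.380 = 5.2054

5.205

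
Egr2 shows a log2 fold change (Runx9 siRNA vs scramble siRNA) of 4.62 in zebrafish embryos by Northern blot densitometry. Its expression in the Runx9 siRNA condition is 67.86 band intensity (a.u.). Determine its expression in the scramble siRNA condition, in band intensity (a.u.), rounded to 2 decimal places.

Fold change = 2^(4.62) = 24.5900
scramble siRNA expression = 67.86 / 24.5900 = 2.76

2.76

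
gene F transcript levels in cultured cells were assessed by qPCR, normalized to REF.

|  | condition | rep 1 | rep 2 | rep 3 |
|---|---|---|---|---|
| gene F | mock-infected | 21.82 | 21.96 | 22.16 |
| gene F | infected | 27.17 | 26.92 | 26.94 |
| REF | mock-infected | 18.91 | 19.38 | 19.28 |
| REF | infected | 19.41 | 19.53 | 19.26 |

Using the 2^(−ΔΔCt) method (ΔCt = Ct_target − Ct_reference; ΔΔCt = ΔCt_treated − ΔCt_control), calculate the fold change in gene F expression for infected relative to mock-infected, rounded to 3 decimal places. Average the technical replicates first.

Mean Ct: gene F mock-infected 21.980; gene F infected 27.010; REF mock-infected 19.190; REF infected 19.400
ΔCt(mock-infected) = 21.980 − 19.190 = 2.790
ΔCt(infected) = 27.010 − 19.400 = 7.610
ΔΔCt = 7.610 − 2.790 = 4.820
Fold change = 2^(−4.820) = 0.0354

0.035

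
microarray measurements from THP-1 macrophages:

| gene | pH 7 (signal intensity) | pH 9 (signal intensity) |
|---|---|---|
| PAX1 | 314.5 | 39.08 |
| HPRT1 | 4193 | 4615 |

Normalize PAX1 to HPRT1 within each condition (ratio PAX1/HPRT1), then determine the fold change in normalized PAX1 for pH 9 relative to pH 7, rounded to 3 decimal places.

0.113

PAX1/HPRT1 (pH 7) = 314.5 / 4193 = 0.075006
PAX1/HPRT1 (pH 9) = 39.08 / 4615 = 0.008468
Fold change = 0.008468 / 0.075006 = 0.1129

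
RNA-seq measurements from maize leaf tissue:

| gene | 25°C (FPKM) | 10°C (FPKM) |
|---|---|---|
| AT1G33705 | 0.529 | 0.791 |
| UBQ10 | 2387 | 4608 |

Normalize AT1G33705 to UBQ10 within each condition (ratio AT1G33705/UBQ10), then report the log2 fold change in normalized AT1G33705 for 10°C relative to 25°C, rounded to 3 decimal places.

AT1G33705/UBQ10 (25°C) = 0.529 / 2387 = 0.00022162
AT1G33705/UBQ10 (10°C) = 0.791 / 4608 = 0.00017166
Fold change = 0.00017166 / 0.00022162 = 0.7746
log2(0.7746) = -0.3685

-0.369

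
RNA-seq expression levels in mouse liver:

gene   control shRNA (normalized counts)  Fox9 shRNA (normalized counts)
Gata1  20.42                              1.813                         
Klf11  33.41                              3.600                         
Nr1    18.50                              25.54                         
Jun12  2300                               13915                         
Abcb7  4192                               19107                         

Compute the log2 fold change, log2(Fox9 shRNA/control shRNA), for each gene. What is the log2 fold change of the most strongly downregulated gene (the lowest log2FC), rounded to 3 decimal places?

log2(1.813/20.42) = -3.494  (Gata1)
log2(3.600/33.41) = -3.214  (Klf11)
log2(25.54/18.50) = 0.465  (Nr1)
log2(13915/2300) = 2.597  (Jun12)
log2(19107/4192) = 2.188  (Abcb7)
Gata1 is most strongly downregulated.

-3.494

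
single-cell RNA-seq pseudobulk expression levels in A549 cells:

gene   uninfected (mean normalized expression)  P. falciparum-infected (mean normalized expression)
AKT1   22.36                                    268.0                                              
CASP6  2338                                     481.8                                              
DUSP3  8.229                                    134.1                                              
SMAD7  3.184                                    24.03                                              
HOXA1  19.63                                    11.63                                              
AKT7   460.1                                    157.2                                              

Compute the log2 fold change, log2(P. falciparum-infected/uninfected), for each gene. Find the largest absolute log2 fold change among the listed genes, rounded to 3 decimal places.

4.026

log2(268.0/22.36) = 3.583  (AKT1)
log2(481.8/2338) = -2.279  (CASP6)
log2(134.1/8.229) = 4.026  (DUSP3)
log2(24.03/3.184) = 2.916  (SMAD7)
log2(11.63/19.63) = -0.755  (HOXA1)
log2(157.2/460.1) = -1.549  (AKT7)
The largest magnitude belongs to DUSP3.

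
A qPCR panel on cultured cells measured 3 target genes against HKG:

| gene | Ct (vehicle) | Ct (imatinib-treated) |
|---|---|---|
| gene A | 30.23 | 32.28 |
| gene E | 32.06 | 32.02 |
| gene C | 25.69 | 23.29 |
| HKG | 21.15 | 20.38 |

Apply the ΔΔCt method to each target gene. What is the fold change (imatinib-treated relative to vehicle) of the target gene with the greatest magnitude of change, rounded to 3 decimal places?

0.142

gene A: ΔΔCt = (32.28−20.38) − (30.23−21.15) = 11.90 − 9.08 = 2.82; fold change = 2^-2.82 = 0.142
gene E: ΔΔCt = (32.02−20.38) − (32.06−21.15) = 11.64 − 10.91 = 0.73; fold change = 2^-0.73 = 0.603
gene C: ΔΔCt = (23.29−20.38) − (25.69−21.15) = 2.91 − 4.54 = -1.63; fold change = 2^1.63 = 3.095
gene A has the largest |ΔΔCt| = 2.82.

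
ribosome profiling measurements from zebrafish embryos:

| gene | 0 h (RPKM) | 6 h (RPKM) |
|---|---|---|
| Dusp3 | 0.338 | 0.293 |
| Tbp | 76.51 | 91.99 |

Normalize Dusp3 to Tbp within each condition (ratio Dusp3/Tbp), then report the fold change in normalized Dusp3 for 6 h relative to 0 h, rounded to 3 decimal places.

Dusp3/Tbp (0 h) = 0.338 / 76.51 = 0.0044177
Dusp3/Tbp (6 h) = 0.293 / 91.99 = 0.0031851
Fold change = 0.0031851 / 0.0044177 = 0.7210

0.721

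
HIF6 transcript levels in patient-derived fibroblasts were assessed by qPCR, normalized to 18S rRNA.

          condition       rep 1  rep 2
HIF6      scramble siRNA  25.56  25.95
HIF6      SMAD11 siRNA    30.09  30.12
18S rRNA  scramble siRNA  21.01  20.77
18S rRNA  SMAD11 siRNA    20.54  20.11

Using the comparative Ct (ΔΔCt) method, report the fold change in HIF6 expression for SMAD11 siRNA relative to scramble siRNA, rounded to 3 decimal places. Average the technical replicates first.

Mean Ct: HIF6 scramble siRNA 25.755; HIF6 SMAD11 siRNA 30.105; 18S rRNA scramble siRNA 20.890; 18S rRNA SMAD11 siRNA 20.325
ΔCt(scramble siRNA) = 25.755 − 20.890 = 4.865
ΔCt(SMAD11 siRNA) = 30.105 − 20.325 = 9.780
ΔΔCt = 9.780 − 4.865 = 4.915
Fold change = 2^(−4.915) = 0.0331

0.033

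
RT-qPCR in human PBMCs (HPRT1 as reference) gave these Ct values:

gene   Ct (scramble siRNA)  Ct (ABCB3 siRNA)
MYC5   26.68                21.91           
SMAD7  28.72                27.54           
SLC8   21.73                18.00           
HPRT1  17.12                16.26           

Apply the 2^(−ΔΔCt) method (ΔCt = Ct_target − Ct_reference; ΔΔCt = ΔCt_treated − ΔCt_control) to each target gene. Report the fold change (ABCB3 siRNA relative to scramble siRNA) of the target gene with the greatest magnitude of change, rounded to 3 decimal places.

MYC5: ΔΔCt = (21.91−16.26) − (26.68−17.12) = 5.65 − 9.56 = -3.91; fold change = 2^3.91 = 15.032
SMAD7: ΔΔCt = (27.54−16.26) − (28.72−17.12) = 11.28 − 11.60 = -0.32; fold change = 2^0.32 = 1.248
SLC8: ΔΔCt = (18.00−16.26) − (21.73−17.12) = 1.74 − 4.61 = -2.87; fold change = 2^2.87 = 7.311
MYC5 has the largest |ΔΔCt| = 3.91.

15.032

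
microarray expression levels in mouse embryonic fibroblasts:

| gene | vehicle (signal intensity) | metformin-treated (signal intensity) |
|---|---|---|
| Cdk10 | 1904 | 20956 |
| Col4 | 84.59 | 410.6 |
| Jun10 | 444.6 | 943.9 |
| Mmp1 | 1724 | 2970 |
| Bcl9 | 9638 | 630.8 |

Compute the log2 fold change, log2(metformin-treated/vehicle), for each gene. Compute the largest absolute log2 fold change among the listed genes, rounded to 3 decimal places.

log2(20956/1904) = 3.460  (Cdk10)
log2(410.6/84.59) = 2.279  (Col4)
log2(943.9/444.6) = 1.086  (Jun10)
log2(2970/1724) = 0.785  (Mmp1)
log2(630.8/9638) = -3.933  (Bcl9)
The largest magnitude belongs to Bcl9.

3.933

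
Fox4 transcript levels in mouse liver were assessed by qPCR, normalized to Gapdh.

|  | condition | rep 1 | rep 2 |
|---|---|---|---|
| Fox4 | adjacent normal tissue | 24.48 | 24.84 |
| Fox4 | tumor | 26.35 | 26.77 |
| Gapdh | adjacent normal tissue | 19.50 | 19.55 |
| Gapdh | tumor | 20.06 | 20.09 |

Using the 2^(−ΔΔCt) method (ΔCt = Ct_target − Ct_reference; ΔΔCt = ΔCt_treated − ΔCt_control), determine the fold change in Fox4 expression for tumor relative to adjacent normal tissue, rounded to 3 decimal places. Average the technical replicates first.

0.392

Mean Ct: Fox4 adjacent normal tissue 24.660; Fox4 tumor 26.560; Gapdh adjacent normal tissue 19.525; Gapdh tumor 20.075
ΔCt(adjacent normal tissue) = 24.660 − 19.525 = 5.135
ΔCt(tumor) = 26.560 − 20.075 = 6.485
ΔΔCt = 6.485 − 5.135 = 1.350
Fold change = 2^(−1.350) = 0.3923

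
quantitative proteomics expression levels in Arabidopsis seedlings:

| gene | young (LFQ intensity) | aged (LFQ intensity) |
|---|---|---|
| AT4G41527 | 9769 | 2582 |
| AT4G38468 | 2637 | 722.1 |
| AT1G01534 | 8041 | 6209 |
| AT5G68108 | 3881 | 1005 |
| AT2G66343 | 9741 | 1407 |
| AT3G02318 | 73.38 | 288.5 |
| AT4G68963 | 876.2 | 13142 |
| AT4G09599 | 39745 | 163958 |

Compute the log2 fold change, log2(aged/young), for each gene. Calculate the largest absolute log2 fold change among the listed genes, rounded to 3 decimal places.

log2(2582/9769) = -1.920  (AT4G41527)
log2(722.1/2637) = -1.869  (AT4G38468)
log2(6209/8041) = -0.373  (AT1G01534)
log2(1005/3881) = -1.949  (AT5G68108)
log2(1407/9741) = -2.791  (AT2G66343)
log2(288.5/73.38) = 1.975  (AT3G02318)
log2(13142/876.2) = 3.907  (AT4G68963)
log2(163958/39745) = 2.044  (AT4G09599)
The largest magnitude belongs to AT4G68963.

3.907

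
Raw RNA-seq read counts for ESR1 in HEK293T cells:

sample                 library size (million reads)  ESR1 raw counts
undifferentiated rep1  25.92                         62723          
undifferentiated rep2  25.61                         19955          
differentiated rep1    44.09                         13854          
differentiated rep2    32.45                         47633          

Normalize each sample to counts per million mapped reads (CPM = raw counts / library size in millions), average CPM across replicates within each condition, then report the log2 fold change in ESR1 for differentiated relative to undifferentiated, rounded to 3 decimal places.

CPM(undifferentiated rep1) = 62723 / 25.92 = 2419.8688
CPM(undifferentiated rep2) = 19955 / 25.61 = 779.1878
CPM(differentiated rep1) = 13854 / 44.09 = 314.2209
CPM(differentiated rep2) = 47633 / 32.45 = 1467.8891
mean CPM(undifferentiated) = 1599.5283; mean CPM(differentiated) = 891.0550
Fold change = 891.0550 / 1599.5283 = 0.55707
log2(0.55707) = -0.8441

-0.844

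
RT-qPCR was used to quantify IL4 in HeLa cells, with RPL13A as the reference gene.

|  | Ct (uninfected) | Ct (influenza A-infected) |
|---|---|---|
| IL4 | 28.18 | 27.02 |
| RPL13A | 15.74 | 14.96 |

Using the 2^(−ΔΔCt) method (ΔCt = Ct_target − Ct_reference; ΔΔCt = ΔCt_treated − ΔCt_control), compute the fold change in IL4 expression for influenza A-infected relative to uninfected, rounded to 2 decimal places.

1.30

ΔCt(uninfected) = 28.180 − 15.740 = 12.440
ΔCt(influenza A-infected) = 27.020 − 14.960 = 12.060
ΔΔCt = 12.060 − 12.440 = -0.380
Fold change = 2^(−(-0.380)) = 2^0.380 = 1.301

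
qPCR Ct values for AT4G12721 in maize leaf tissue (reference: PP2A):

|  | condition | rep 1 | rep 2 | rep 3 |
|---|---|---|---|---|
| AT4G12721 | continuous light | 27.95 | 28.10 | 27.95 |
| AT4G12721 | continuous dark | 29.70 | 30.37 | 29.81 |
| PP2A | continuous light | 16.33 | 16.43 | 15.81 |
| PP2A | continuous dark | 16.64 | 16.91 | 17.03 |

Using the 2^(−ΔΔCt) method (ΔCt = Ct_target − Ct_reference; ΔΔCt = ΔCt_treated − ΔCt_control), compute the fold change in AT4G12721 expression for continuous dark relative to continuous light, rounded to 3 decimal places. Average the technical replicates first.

0.409

Mean Ct: AT4G12721 continuous light 28.000; AT4G12721 continuous dark 29.960; PP2A continuous light 16.190; PP2A continuous dark 16.860
ΔCt(continuous light) = 28.000 − 16.190 = 11.810
ΔCt(continuous dark) = 29.960 − 16.860 = 13.100
ΔΔCt = 13.100 − 11.810 = 1.290
Fold change = 2^(−1.290) = 0.4090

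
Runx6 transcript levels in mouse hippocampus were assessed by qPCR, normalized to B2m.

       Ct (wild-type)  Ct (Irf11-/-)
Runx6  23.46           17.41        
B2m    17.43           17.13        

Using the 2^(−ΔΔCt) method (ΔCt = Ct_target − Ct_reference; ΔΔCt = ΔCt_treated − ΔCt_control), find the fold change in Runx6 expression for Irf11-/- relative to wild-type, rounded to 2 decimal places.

ΔCt(wild-type) = 23.460 − 17.430 = 6.030
ΔCt(Irf11-/-) = 17.410 − 17.130 = 0.280
ΔΔCt = 0.280 − 6.030 = -5.750
Fold change = 2^(−(-5.750)) = 2^5.750 = 53.817

53.82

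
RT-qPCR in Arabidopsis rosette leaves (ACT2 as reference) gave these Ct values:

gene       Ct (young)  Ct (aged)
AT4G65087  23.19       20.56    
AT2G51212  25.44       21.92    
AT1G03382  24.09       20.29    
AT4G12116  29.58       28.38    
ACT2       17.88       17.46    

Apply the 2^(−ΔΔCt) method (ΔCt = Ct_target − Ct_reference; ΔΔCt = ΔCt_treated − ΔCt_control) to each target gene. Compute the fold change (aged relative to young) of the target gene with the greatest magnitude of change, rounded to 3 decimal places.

AT4G65087: ΔΔCt = (20.56−17.46) − (23.19−17.88) = 3.10 − 5.31 = -2.21; fold change = 2^2.21 = 4.627
AT2G51212: ΔΔCt = (21.92−17.46) − (25.44−17.88) = 4.46 − 7.56 = -3.10; fold change = 2^3.10 = 8.574
AT1G03382: ΔΔCt = (20.29−17.46) − (24.09−17.88) = 2.83 − 6.21 = -3.38; fold change = 2^3.38 = 10.411
AT4G12116: ΔΔCt = (28.38−17.46) − (29.58−17.88) = 10.92 − 11.70 = -0.78; fold change = 2^0.78 = 1.717
AT1G03382 has the largest |ΔΔCt| = 3.38.

10.411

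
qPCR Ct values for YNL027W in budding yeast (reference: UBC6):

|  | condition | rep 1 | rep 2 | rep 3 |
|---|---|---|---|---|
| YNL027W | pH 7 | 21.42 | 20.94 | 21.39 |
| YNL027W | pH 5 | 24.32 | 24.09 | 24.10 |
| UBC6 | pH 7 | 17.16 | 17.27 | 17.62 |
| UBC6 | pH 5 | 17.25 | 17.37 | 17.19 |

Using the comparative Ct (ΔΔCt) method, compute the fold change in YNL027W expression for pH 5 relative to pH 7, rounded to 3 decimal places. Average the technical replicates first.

0.125

Mean Ct: YNL027W pH 7 21.250; YNL027W pH 5 24.170; UBC6 pH 7 17.350; UBC6 pH 5 17.270
ΔCt(pH 7) = 21.250 − 17.350 = 3.900
ΔCt(pH 5) = 24.170 − 17.270 = 6.900
ΔΔCt = 6.900 − 3.900 = 3.000
Fold change = 2^(−3.000) = 0.1250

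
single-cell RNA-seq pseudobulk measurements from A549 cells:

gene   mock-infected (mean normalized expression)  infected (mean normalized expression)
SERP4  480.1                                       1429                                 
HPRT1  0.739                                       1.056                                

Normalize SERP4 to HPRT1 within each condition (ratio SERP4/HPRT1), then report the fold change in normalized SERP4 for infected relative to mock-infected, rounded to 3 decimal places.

2.083

SERP4/HPRT1 (mock-infected) = 480.1 / 0.739 = 649.66
SERP4/HPRT1 (infected) = 1429 / 1.056 = 1353.2
Fold change = 1353.2 / 649.66 = 2.0830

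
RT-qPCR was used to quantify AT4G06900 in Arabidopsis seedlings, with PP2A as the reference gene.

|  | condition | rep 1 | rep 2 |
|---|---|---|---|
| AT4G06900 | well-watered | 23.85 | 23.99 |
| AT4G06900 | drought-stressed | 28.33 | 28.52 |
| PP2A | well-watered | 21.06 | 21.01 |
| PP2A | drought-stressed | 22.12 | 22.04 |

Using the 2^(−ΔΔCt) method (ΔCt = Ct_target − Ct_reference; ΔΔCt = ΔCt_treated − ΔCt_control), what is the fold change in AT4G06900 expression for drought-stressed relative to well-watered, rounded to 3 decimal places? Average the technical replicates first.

0.091

Mean Ct: AT4G06900 well-watered 23.920; AT4G06900 drought-stressed 28.425; PP2A well-watered 21.035; PP2A drought-stressed 22.080
ΔCt(well-watered) = 23.920 − 21.035 = 2.885
ΔCt(drought-stressed) = 28.425 − 22.080 = 6.345
ΔΔCt = 6.345 − 2.885 = 3.460
Fold change = 2^(−3.460) = 0.0909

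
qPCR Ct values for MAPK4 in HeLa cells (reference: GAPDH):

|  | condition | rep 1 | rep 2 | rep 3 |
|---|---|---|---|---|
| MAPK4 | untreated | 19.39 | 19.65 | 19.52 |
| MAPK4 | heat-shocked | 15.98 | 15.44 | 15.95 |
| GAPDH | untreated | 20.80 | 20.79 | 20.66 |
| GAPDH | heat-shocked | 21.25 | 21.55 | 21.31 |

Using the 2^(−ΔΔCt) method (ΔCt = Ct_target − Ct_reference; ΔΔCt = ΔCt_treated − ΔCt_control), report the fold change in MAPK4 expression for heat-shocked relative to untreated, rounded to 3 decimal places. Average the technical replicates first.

20.393

Mean Ct: MAPK4 untreated 19.520; MAPK4 heat-shocked 15.790; GAPDH untreated 20.750; GAPDH heat-shocked 21.370
ΔCt(untreated) = 19.520 − 20.750 = -1.230
ΔCt(heat-shocked) = 15.790 − 21.370 = -5.580
ΔΔCt = -5.580 − (-1.230) = -4.350
Fold change = 2^(−(-4.350)) = 2^4.350 = 20.3930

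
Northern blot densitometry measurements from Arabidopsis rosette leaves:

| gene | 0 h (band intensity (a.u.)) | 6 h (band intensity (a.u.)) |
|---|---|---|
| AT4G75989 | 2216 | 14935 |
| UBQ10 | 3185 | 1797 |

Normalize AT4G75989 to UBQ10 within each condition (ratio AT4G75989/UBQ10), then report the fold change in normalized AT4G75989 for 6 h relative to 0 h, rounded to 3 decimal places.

AT4G75989/UBQ10 (0 h) = 2216 / 3185 = 0.69576
AT4G75989/UBQ10 (6 h) = 14935 / 1797 = 8.3111
Fold change = 8.3111 / 0.69576 = 11.9453

11.945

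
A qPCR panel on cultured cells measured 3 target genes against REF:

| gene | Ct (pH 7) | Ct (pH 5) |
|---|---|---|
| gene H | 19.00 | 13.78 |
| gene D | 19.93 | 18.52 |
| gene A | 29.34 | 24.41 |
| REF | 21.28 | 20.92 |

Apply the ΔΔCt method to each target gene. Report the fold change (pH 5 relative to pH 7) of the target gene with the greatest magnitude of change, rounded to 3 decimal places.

29.041

gene H: ΔΔCt = (13.78−20.92) − (19.00−21.28) = -7.14 − (-2.28) = -4.86; fold change = 2^4.86 = 29.041
gene D: ΔΔCt = (18.52−20.92) − (19.93−21.28) = -2.40 − (-1.35) = -1.05; fold change = 2^1.05 = 2.071
gene A: ΔΔCt = (24.41−20.92) − (29.34−21.28) = 3.49 − 8.06 = -4.57; fold change = 2^4.57 = 23.752
gene H has the largest |ΔΔCt| = 4.86.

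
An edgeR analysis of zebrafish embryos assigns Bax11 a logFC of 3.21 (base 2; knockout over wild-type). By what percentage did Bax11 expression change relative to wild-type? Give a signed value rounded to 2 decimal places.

Fold change = 2^(3.21) = 9.2535
Percent change = (FC − 1) × 100% = (9.2535 − 1) × 100 = 825.35%

825.35%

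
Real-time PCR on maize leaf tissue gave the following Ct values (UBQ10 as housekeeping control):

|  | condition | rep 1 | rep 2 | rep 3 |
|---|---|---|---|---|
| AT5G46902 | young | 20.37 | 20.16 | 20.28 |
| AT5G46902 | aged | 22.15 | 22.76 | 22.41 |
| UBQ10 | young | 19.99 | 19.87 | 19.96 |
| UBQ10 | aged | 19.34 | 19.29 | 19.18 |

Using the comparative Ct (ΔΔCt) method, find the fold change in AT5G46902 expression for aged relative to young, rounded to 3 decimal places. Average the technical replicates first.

0.140

Mean Ct: AT5G46902 young 20.270; AT5G46902 aged 22.440; UBQ10 young 19.940; UBQ10 aged 19.270
ΔCt(young) = 20.270 − 19.940 = 0.330
ΔCt(aged) = 22.440 − 19.270 = 3.170
ΔΔCt = 3.170 − 0.330 = 2.840
Fold change = 2^(−2.840) = 0.1397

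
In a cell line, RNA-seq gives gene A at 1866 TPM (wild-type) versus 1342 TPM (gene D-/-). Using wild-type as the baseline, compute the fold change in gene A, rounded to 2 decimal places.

0.72

Fold change = 1342 / 1866 = 0.719
gene A is downregulated.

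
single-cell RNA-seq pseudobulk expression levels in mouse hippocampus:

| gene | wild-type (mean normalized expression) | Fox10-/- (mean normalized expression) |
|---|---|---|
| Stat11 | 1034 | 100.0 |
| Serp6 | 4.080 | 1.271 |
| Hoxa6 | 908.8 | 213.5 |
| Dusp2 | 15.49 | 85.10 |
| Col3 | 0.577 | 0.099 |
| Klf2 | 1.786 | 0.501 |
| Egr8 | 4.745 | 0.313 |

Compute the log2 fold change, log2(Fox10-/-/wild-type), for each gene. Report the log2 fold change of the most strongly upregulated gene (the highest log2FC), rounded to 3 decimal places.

log2(100.0/1034) = -3.370  (Stat11)
log2(1.271/4.080) = -1.683  (Serp6)
log2(213.5/908.8) = -2.090  (Hoxa6)
log2(85.10/15.49) = 2.458  (Dusp2)
log2(0.099/0.577) = -2.543  (Col3)
log2(0.501/1.786) = -1.834  (Klf2)
log2(0.313/4.745) = -3.922  (Egr8)
Dusp2 is most strongly upregulated.

2.458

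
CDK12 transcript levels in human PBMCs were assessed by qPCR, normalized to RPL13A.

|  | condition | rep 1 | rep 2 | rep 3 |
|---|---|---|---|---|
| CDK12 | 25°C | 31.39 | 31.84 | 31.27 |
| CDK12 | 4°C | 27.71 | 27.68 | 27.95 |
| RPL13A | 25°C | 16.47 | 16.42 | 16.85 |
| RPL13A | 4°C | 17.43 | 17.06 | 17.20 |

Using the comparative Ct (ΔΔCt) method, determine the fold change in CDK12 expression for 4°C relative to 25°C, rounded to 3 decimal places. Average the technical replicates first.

20.678

Mean Ct: CDK12 25°C 31.500; CDK12 4°C 27.780; RPL13A 25°C 16.580; RPL13A 4°C 17.230
ΔCt(25°C) = 31.500 − 16.580 = 14.920
ΔCt(4°C) = 27.780 − 17.230 = 10.550
ΔΔCt = 10.550 − 14.920 = -4.370
Fold change = 2^(−(-4.370)) = 2^4.370 = 20.6776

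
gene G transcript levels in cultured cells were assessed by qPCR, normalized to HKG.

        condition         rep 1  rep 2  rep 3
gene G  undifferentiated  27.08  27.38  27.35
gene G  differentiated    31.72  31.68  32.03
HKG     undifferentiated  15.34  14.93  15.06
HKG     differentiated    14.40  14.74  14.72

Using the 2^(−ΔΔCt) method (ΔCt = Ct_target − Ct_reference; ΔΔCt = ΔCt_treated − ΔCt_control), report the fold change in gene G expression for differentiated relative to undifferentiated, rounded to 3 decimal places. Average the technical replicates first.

0.031

Mean Ct: gene G undifferentiated 27.270; gene G differentiated 31.810; HKG undifferentiated 15.110; HKG differentiated 14.620
ΔCt(undifferentiated) = 27.270 − 15.110 = 12.160
ΔCt(differentiated) = 31.810 − 14.620 = 17.190
ΔΔCt = 17.190 − 12.160 = 5.030
Fold change = 2^(−5.030) = 0.0306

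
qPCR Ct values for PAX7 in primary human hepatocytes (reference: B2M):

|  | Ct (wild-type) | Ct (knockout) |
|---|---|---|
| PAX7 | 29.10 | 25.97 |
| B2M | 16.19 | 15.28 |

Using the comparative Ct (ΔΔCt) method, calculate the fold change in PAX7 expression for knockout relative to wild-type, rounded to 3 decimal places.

4.659

ΔCt(wild-type) = 29.100 − 16.190 = 12.910
ΔCt(knockout) = 25.970 − 15.280 = 10.690
ΔΔCt = 10.690 − 12.910 = -2.220
Fold change = 2^(−(-2.220)) = 2^2.220 = 4.6589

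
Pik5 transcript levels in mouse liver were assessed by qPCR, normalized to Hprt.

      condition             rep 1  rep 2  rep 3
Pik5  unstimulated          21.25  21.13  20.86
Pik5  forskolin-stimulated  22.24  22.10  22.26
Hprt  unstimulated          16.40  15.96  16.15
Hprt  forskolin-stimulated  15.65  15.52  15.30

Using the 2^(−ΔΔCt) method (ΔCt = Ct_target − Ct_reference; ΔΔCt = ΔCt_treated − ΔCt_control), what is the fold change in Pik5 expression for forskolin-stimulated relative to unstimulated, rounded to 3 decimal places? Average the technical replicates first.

0.287

Mean Ct: Pik5 unstimulated 21.080; Pik5 forskolin-stimulated 22.200; Hprt unstimulated 16.170; Hprt forskolin-stimulated 15.490
ΔCt(unstimulated) = 21.080 − 16.170 = 4.910
ΔCt(forskolin-stimulated) = 22.200 − 15.490 = 6.710
ΔΔCt = 6.710 − 4.910 = 1.800
Fold change = 2^(−1.800) = 0.2872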